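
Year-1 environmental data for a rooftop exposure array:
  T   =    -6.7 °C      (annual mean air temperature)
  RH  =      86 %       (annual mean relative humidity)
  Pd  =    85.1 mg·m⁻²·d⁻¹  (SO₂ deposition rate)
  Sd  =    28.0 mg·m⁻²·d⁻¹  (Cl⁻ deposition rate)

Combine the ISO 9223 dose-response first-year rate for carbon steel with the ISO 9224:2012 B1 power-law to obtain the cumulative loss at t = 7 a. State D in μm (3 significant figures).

carbon steel: temperature factor f = +0.150·(-16.7) = -2.5050
  Pd branch = 1.77·Pd^0.52·e^(0.02·RH+f) = 8.14 μm/a
  Cl⁻ term: 0.102·28.0^0.62·exp(0.033·86+0.04·-6.7) = 10.52
  sum: 8.14 + 10.52 → r_corr = 18.66 μm/a
Power-law: D(7) = r_corr · 7^0.523
  D(7) = 18.66 × 7^0.523 = 18.66 × 2.767 = 51.63 μm

D(7) = 51.6 μm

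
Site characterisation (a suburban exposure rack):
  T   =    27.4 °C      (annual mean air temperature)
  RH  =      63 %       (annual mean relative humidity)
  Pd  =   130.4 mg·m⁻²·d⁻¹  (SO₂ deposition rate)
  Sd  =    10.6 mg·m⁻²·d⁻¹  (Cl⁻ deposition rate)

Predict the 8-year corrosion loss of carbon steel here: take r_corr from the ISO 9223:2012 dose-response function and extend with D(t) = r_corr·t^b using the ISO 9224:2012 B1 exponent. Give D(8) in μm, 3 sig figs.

D(8) = 122 μm

carbon steel: f(T) = -0.054·(T−10) [T>10 °C] = -0.9396
  Pd branch = 1.77·Pd^0.52·e^(0.02·RH+f) = 30.69 μm/a
  Sd branch = 0.102·Sd^0.62·e^(0.033·RH+0.04·T) = 10.55 μm/a
  r_corr = 30.69 + 10.55 = 41.24 μm/a
ISO 9224: D(t) = r_corr · t^b with b = 0.523 (carbon steel, B1)
  D(8) = 41.24 × 8^0.523 = 41.24 × 2.967 = 122.4 μm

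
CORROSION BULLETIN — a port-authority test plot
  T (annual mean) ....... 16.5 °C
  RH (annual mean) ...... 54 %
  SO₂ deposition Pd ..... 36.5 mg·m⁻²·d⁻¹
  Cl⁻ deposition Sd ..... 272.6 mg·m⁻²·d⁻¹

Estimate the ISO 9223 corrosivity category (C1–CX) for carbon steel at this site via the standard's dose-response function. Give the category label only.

C4

carbon steel: f(T) = -0.054·(T−10) [T>10 °C] = -0.3510
  sulphur-dioxide contribution → 23.82 μm/a
  chloride contribution → 37.95 μm/a
  ⇒ r_corr(carbon steel) = 61.77 μm/a
61.8 μm/a falls in (50, 80] for carbon steel → category C4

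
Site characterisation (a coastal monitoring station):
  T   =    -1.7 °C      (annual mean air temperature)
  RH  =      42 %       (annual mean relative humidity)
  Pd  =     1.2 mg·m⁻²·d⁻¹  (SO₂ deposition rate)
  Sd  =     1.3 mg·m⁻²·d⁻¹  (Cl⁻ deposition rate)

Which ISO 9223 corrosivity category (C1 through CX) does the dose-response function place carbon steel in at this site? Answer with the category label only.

carbon steel: f(T) = +0.150·(T−10) [T≤10 °C] = -1.7550
  Pd branch = 1.77·Pd^0.52·e^(0.02·RH+f) = 0.7794 μm/a
  Cl⁻ term: 0.102·1.3^0.62·exp(0.033·42+0.04·-1.7) = 0.4484
  sum: 0.7794 + 0.4484 → r_corr = 1.228 μm/a
1.23 μm/a falls in (0, 1.3] for carbon steel → category C1

C1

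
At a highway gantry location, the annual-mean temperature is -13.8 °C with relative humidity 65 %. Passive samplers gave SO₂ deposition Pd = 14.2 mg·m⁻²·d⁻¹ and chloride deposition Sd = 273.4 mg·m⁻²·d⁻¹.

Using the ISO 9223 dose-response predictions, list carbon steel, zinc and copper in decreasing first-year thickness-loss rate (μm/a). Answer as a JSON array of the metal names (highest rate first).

["carbon steel", "zinc", "copper"]

carbon steel: f(T) = +0.150·(T−10) [T≤10 °C] = -3.5700
  Pd branch = 1.77·Pd^0.52·e^(0.02·RH+f) = 0.7266 μm/a
  Sd branch = 0.102·Sd^0.62·e^(0.033·RH+0.04·T) = 16.26 μm/a
  sum: 0.7266 + 16.26 → r_corr = 16.99 μm/a
zinc: temperature factor f = +0.038·(-23.8) = -0.9044
  SO₂ term: 0.0129·14.2^0.44·exp(0.046·65-0.9044) = 0.3337
  Sd branch = 0.0175·Sd^0.57·e^(0.008·RH+0.085·T) = 0.2231 μm/a
  r_corr = 0.3337 + 0.2231 = 0.5568 μm/a
copper: temperature factor f = +0.126·(-23.8) = -2.9988
  Pd branch = 0.0053·Pd^0.26·e^(0.059·RH+f) = 0.02438 μm/a
  Cl⁻ term: 0.01025·273.4^0.27·exp(0.036·65+0.049·-13.8) = 0.2462
  sum: 0.02438 + 0.2462 → r_corr = 0.2706 μm/a
Ordering by μm/a: carbon steel (17) > zinc (0.557) > copper (0.271)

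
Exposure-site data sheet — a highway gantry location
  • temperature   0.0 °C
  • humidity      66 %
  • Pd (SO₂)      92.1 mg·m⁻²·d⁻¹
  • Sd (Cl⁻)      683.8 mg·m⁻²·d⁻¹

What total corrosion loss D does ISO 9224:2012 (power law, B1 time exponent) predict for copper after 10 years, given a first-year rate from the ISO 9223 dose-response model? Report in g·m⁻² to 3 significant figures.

D(10) = 36.7 g·m⁻²

copper: f(T) = +0.126·(T−10) [T≤10 °C] = -1.2600
  Pd branch = 0.0053·Pd^0.26·e^(0.059·RH+f) = 0.2393 μm/a
  Cl⁻ term: 0.01025·683.8^0.27·exp(0.036·66+0.049·0.0) = 0.6427
  sum: 0.2393 + 0.6427 → r_corr = 0.882 μm/a
Long-term exponent b (ISO 9224 Table 2, B1) = 0.667
  D(10) = 0.882 × 10^0.667 = 0.882 × 4.645 = 4.097 μm
  Mass loss = 4.097 μm × 8.96 g/cm³ = 36.71 g·m⁻²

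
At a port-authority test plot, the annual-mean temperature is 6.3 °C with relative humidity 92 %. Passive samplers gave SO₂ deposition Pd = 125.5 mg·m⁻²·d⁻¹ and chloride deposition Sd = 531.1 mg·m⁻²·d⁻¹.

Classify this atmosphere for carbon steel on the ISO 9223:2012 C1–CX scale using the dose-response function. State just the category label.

carbon steel: T≤10 °C ⇒ hinge +0.150·(6.3−10) = -0.5550
  Pd branch = 1.77·Pd^0.52·e^(0.02·RH+f) = 78.95 μm/a
  Cl⁻ term: 0.102·531.1^0.62·exp(0.033·92+0.04·6.3) = 133.7
  sum: 78.95 + 133.7 → r_corr = 212.7 μm/a
213 μm/a falls in (200, 700] for carbon steel → category CX

CX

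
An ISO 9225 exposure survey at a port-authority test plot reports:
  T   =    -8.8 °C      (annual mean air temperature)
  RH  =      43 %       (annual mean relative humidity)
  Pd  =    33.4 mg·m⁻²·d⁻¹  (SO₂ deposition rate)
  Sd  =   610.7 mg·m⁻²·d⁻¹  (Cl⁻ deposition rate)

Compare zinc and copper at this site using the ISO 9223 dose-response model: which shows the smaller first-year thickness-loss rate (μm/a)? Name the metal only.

zinc: T≤10 °C ⇒ hinge +0.038·(-8.8−10) = -0.7144
  SO₂ term: 0.0129·33.4^0.44·exp(0.046·43-0.7144) = 0.2137
  Sd branch = 0.0175·Sd^0.57·e^(0.008·RH+0.085·T) = 0.4524 μm/a
  r_corr = 0.2137 + 0.4524 = 0.6661 μm/a
copper: T≤10 °C ⇒ hinge +0.126·(-8.8−10) = -2.3688
  Pd branch = 0.0053·Pd^0.26·e^(0.059·RH+f) = 0.01561 μm/a
  Sd branch = 0.01025·Sd^0.27·e^(0.036·RH+0.049·T) = 0.177 μm/a
  r_corr = 0.01561 + 0.177 = 0.1926 μm/a
Ordering by μm/a: zinc (0.666) > copper (0.193)

copper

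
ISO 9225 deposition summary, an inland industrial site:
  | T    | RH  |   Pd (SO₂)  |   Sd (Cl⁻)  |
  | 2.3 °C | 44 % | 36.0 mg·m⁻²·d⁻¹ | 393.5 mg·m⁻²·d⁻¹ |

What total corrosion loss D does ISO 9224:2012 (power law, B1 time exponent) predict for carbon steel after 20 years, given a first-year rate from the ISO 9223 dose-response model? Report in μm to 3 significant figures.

carbon steel: f(T) = +0.150·(T−10) [T≤10 °C] = -1.1550
  sulphur-dioxide contribution → 8.666 μm/a
  chloride contribution → 19.41 μm/a
  total first-year rate 28.08 μm/a
ISO 9224: D(t) = r_corr · t^b with b = 0.523 (carbon steel, B1)
  D(20) = 28.08 × 20^0.523 = 28.08 × 4.791 = 134.5 μm

D(20) = 135 μm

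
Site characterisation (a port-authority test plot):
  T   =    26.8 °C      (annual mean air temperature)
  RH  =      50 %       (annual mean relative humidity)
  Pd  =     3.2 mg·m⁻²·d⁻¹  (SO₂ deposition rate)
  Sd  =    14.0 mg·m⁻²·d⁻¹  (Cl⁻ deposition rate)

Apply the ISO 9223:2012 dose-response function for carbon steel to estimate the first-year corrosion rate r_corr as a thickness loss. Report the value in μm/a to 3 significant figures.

r_corr = 11.5 μm/a

carbon steel: temperature factor f = -0.054·(16.8) = -0.9072
  Pd branch = 1.77·Pd^0.52·e^(0.02·RH+f) = 3.556 μm/a
  Sd branch = 0.102·Sd^0.62·e^(0.033·RH+0.04·T) = 7.968 μm/a
  r_corr = 3.556 + 7.968 = 11.52 μm/a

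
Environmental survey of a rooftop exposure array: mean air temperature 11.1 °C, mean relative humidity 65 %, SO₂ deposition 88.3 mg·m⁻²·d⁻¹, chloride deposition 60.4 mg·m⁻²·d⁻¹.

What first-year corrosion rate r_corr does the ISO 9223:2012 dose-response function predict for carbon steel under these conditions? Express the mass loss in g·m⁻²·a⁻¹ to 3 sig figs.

r_corr = 629 g·m⁻²·a⁻¹

carbon steel: T>10 °C ⇒ hinge -0.054·(11.1−10) = -0.0594
  Pd branch = 1.77·Pd^0.52·e^(0.02·RH+f) = 62.9 μm/a
  Sd branch = 0.102·Sd^0.62·e^(0.033·RH+0.04·T) = 17.27 μm/a
  r_corr = 62.9 + 17.27 = 80.17 μm/a
Convert to mass loss: 80.17 μm/a × 7.85 g/cm³ = 629.3 g·m⁻²·a⁻¹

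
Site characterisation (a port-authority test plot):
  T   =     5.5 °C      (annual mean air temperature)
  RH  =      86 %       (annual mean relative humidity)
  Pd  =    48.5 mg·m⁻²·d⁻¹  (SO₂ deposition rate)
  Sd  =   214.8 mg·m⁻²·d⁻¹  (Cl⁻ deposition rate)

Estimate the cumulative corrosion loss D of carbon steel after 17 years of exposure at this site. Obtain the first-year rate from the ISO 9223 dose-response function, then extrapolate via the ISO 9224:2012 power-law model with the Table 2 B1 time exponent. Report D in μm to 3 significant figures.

carbon steel: temperature factor f = +0.150·(-4.5) = -0.6750
  SO₂ term: 1.77·48.5^0.52·exp(0.02·86-0.6750) = 37.88
  Sd branch = 0.102·Sd^0.62·e^(0.033·RH+0.04·T) = 60.61 μm/a
  sum: 37.88 + 60.61 → r_corr = 98.49 μm/a
Power-law: D(17) = r_corr · 17^0.523
  D(17) = 98.49 × 17^0.523 = 98.49 × 4.401 = 433.4 μm

D(17) = 433 μm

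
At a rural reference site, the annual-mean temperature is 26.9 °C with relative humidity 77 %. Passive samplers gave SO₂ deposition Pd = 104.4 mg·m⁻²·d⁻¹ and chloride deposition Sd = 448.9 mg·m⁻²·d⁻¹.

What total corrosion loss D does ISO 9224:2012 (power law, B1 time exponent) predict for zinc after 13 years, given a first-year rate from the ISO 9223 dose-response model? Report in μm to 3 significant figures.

zinc: f(T) = -0.071·(T−10) [T>10 °C] = -1.1999
  sulphur-dioxide contribution → 1.037 μm/a
  chloride contribution → 10.36 μm/a
  total first-year rate 11.4 μm/a
ISO 9224: D(t) = r_corr · t^b with b = 0.813 (zinc, B1)
  D(13) = 11.4 × 13^0.813 = 11.4 × 8.047 = 91.71 μm

D(13) = 91.7 μm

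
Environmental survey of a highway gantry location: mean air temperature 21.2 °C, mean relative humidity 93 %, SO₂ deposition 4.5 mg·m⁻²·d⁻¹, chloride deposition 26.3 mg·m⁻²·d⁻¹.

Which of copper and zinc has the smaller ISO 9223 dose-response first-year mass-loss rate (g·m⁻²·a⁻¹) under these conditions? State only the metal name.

copper: temperature factor f = -0.080·(11.2) = -0.8960
  SO₂ term: 0.0053·4.5^0.26·exp(0.059·93-0.8960) = 0.7726
  Sd branch = 0.01025·Sd^0.27·e^(0.036·RH+0.049·T) = 1.992 μm/a
  r_corr = 0.7726 + 1.992 = 2.765 μm/a
  mass loss = 2.765 μm/a × 8.96 g/cm³ = 24.77 g·m⁻²·a⁻¹
zinc: T>10 °C ⇒ hinge -0.071·(21.2−10) = -0.7952
  Pd branch = 0.0129·Pd^0.44·e^(0.046·RH+f) = 0.8139 μm/a
  Cl⁻ term: 0.0175·26.3^0.57·exp(0.008·93+0.085·21.2) = 1.439
  r_corr = 0.8139 + 1.439 = 2.253 μm/a
  mass loss = 2.253 μm/a × 7.14 g/cm³ = 16.09 g·m⁻²·a⁻¹
Ordering by g·m⁻²·a⁻¹: copper (24.8) > zinc (16.1)

zinc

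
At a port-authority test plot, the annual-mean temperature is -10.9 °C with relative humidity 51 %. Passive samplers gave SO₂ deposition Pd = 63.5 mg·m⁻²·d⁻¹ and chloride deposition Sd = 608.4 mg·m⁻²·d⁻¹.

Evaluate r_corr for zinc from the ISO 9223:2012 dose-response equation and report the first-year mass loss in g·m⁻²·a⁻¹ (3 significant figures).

r_corr = 5.57 g·m⁻²·a⁻¹

zinc: temperature factor f = +0.038·(-20.9) = -0.7942
  Pd branch = 0.0129·Pd^0.44·e^(0.046·RH+f) = 0.3782 μm/a
  Cl⁻ term: 0.0175·608.4^0.57·exp(0.008·51+0.085·-10.9) = 0.4026
  r_corr = 0.3782 + 0.4026 = 0.7808 μm/a
Convert to mass loss: 0.7808 μm/a × 7.14 g/cm³ = 5.575 g·m⁻²·a⁻¹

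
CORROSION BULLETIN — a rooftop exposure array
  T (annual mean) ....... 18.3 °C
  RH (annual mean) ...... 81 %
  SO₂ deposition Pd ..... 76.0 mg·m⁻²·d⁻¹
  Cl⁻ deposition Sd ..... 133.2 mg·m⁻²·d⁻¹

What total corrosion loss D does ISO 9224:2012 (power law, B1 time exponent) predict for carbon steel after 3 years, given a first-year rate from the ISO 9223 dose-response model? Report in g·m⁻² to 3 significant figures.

D(3) = 1.65e+03 g·m⁻²

carbon steel: temperature factor f = -0.054·(8.3) = -0.4482
  sulphur-dioxide contribution → 54.31 μm/a
  chloride contribution → 63.76 μm/a
  ⇒ r_corr(carbon steel) = 118.1 μm/a
Power-law: D(3) = r_corr · 3^0.523
  D(3) = 118.1 × 3^0.523 = 118.1 × 1.776 = 209.7 μm
  Mass loss = 209.7 μm × 7.85 g/cm³ = 1647 g·m⁻²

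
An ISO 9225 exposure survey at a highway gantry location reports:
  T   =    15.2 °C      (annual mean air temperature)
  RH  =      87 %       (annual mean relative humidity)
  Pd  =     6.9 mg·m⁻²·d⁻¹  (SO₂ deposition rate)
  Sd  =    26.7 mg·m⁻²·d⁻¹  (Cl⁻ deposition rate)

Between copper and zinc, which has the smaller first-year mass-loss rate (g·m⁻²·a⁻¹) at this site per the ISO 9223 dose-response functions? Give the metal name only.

copper: T>10 °C ⇒ hinge -0.080·(15.2−10) = -0.4160
  SO₂ term: 0.0053·6.9^0.26·exp(0.059·87-0.4160) = 0.9794
  Sd branch = 0.01025·Sd^0.27·e^(0.036·RH+0.049·T) = 1.201 μm/a
  r_corr = 0.9794 + 1.201 = 2.18 μm/a
  mass loss = 2.18 μm/a × 8.96 g/cm³ = 19.54 g·m⁻²·a⁻¹
zinc: f(T) = -0.071·(T−10) [T>10 °C] = -0.3692
  Pd branch = 0.0129·Pd^0.44·e^(0.046·RH+f) = 1.141 μm/a
  Sd branch = 0.0175·Sd^0.57·e^(0.008·RH+0.085·T) = 0.8309 μm/a
  r_corr = 1.141 + 0.8309 = 1.972 μm/a
  mass loss = 1.972 μm/a × 7.14 g/cm³ = 14.08 g·m⁻²·a⁻¹
Ordering by g·m⁻²·a⁻¹: copper (19.5) > zinc (14.1)

zinc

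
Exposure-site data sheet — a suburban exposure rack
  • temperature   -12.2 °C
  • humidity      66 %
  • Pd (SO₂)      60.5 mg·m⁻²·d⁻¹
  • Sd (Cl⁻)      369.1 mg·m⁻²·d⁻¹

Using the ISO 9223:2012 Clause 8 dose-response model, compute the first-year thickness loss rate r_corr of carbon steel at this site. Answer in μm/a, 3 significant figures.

r_corr = 23.6 μm/a

carbon steel: T≤10 °C ⇒ hinge +0.150·(-12.2−10) = -3.3300
  SO₂ term: 1.77·60.5^0.52·exp(0.02·66-3.3300) = 2.002
  Cl⁻ term: 0.102·369.1^0.62·exp(0.033·66+0.04·-12.2) = 21.59
  sum: 2.002 + 21.59 → r_corr = 23.59 μm/a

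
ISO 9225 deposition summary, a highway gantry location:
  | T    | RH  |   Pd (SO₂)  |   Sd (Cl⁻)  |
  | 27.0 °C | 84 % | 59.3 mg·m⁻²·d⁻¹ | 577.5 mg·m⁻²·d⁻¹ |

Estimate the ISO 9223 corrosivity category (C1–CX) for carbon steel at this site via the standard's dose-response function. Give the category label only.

carbon steel: T>10 °C ⇒ hinge -0.054·(27.0−10) = -0.9180
  SO₂ term: 1.77·59.3^0.52·exp(0.02·84-0.9180) = 31.69
  Sd branch = 0.102·Sd^0.62·e^(0.033·RH+0.04·T) = 247.6 μm/a
  sum: 31.69 + 247.6 → r_corr = 279.2 μm/a
Category bounds: 200…700 μm/a bracket r_corr ⇒ CX

CX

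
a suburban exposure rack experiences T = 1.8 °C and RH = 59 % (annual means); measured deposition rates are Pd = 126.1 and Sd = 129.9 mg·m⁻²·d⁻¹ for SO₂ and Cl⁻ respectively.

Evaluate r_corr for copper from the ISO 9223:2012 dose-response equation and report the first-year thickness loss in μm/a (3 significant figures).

r_corr = 0.564 μm/a

copper: T≤10 °C ⇒ hinge +0.126·(1.8−10) = -1.0332
  SO₂ term: 0.0053·126.1^0.26·exp(0.059·59-1.0332) = 0.2155
  Cl⁻ term: 0.01025·129.9^0.27·exp(0.036·59+0.049·1.8) = 0.3485
  sum: 0.2155 + 0.3485 → r_corr = 0.564 μm/a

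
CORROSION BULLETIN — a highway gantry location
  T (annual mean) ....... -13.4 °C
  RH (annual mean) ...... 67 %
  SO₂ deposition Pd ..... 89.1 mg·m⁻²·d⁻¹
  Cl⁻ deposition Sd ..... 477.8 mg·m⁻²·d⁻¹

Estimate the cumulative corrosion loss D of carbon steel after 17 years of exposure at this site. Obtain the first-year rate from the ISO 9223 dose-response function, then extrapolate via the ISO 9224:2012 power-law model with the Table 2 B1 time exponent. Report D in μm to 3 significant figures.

carbon steel: temperature factor f = +0.150·(-23.4) = -3.5100
  sulphur-dioxide contribution → 2.087 μm/a
  chloride contribution → 24.96 μm/a
  ⇒ r_corr(carbon steel) = 27.04 μm/a
Power-law: D(17) = r_corr · 17^0.523
  D(17) = 27.04 × 17^0.523 = 27.04 × 4.401 = 119 μm

D(17) = 119 μm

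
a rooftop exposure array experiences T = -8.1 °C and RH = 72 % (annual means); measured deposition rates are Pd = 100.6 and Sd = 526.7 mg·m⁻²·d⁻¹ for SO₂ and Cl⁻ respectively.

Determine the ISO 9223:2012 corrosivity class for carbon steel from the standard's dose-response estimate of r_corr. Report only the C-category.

C3

carbon steel: f(T) = +0.150·(T−10) [T≤10 °C] = -2.7150
  SO₂ term: 1.77·100.6^0.52·exp(0.02·72-2.7150) = 5.44
  Cl⁻ term: 0.102·526.7^0.62·exp(0.033·72+0.04·-8.1) = 38.65
  r_corr = 5.44 + 38.65 = 44.09 μm/a
Category bounds: 25…50 μm/a bracket r_corr ⇒ C3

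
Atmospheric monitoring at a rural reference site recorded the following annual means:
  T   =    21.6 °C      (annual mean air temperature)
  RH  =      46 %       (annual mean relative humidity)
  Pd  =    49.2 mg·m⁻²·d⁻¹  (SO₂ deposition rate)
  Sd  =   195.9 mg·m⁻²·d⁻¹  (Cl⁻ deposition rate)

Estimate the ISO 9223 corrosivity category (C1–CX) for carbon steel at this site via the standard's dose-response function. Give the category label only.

C3

carbon steel: T>10 °C ⇒ hinge -0.054·(21.6−10) = -0.6264
  SO₂ term: 1.77·49.2^0.52·exp(0.02·46-0.6264) = 18
  Sd branch = 0.102·Sd^0.62·e^(0.033·RH+0.04·T) = 29.12 μm/a
  sum: 18 + 29.12 → r_corr = 47.12 μm/a
47.1 μm/a falls in (25, 50] for carbon steel → category C3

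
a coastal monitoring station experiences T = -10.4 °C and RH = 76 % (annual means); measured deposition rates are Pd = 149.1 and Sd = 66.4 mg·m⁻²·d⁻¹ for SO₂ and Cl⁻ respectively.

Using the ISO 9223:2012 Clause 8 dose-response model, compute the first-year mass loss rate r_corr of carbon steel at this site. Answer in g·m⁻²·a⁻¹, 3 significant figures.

r_corr = 128 g·m⁻²·a⁻¹

carbon steel: T≤10 °C ⇒ hinge +0.150·(-10.4−10) = -3.0600
  SO₂ term: 1.77·149.1^0.52·exp(0.02·76-3.0600) = 5.121
  Cl⁻ term: 0.102·66.4^0.62·exp(0.033·76+0.04·-10.4) = 11.14
  r_corr = 5.121 + 11.14 = 16.26 μm/a
Convert to mass loss: 16.26 μm/a × 7.85 g/cm³ = 127.7 g·m⁻²·a⁻¹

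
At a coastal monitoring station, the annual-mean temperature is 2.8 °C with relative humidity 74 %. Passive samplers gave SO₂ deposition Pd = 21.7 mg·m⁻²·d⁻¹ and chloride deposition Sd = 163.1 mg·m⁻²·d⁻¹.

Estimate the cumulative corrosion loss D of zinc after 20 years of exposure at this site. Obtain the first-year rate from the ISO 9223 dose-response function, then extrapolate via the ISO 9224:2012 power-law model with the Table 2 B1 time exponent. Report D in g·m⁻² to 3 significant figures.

zinc: f(T) = +0.038·(T−10) [T≤10 °C] = -0.2736
  sulphur-dioxide contribution → 1.143 μm/a
  chloride contribution → 0.7322 μm/a
  total first-year rate 1.875 μm/a
Long-term exponent b (ISO 9224 Table 2, B1) = 0.813
  D(20) = 1.875 × 20^0.813 = 1.875 × 11.42 = 21.42 μm
  Mass loss = 21.42 μm × 7.14 g/cm³ = 152.9 g·m⁻²

D(20) = 153 g·m⁻²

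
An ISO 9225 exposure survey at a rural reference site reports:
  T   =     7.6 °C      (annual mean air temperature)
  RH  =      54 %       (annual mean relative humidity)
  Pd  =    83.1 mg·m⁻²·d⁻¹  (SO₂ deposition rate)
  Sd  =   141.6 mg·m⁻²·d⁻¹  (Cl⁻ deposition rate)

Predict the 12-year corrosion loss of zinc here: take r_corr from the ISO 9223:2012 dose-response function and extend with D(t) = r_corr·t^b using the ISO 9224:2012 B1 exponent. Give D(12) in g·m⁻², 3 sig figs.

zinc: T≤10 °C ⇒ hinge +0.038·(7.6−10) = -0.0912
  Pd branch = 0.0129·Pd^0.44·e^(0.046·RH+f) = 0.9872 μm/a
  Sd branch = 0.0175·Sd^0.57·e^(0.008·RH+0.085·T) = 0.8656 μm/a
  sum: 0.9872 + 0.8656 → r_corr = 1.853 μm/a
Long-term exponent b (ISO 9224 Table 2, B1) = 0.813
  D(12) = 1.853 × 12^0.813 = 1.853 × 7.54 = 13.97 μm
  Mass loss = 13.97 μm × 7.14 g/cm³ = 99.75 g·m⁻²

D(12) = 99.7 g·m⁻²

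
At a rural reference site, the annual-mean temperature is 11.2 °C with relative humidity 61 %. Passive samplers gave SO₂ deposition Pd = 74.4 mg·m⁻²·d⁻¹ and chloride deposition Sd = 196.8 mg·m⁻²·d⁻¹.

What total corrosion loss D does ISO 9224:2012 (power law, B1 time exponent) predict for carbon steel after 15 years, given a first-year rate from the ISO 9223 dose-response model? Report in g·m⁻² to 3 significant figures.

carbon steel: temperature factor f = -0.054·(1.2) = -0.0648
  sulphur-dioxide contribution → 52.83 μm/a
  chloride contribution → 31.6 μm/a
  total first-year rate 84.43 μm/a
Power-law: D(15) = r_corr · 15^0.523
  D(15) = 84.43 × 15^0.523 = 84.43 × 4.122 = 348 μm
  Mass loss = 348 μm × 7.85 g/cm³ = 2732 g·m⁻²

D(15) = 2.73e+03 g·m⁻²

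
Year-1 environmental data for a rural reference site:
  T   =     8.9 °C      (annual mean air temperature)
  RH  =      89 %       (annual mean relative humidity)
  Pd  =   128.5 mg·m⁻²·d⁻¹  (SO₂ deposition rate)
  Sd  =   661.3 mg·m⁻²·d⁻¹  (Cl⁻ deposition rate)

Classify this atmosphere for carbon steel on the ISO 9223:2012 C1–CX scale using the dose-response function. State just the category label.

carbon steel: temperature factor f = +0.150·(-1.1) = -0.1650
  Pd branch = 1.77·Pd^0.52·e^(0.02·RH+f) = 111.2 μm/a
  Sd branch = 0.102·Sd^0.62·e^(0.033·RH+0.04·T) = 153.9 μm/a
  r_corr = 111.2 + 153.9 = 265.1 μm/a
265 μm/a falls in (200, 700] for carbon steel → category CX

CX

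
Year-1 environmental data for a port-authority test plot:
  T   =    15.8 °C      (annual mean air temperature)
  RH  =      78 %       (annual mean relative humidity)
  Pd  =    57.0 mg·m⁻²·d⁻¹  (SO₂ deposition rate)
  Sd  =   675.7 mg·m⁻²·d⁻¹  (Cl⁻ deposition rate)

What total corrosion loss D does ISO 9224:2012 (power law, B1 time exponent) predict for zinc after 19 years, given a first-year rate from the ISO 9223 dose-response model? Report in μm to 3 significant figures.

D(19) = 76.3 μm

zinc: temperature factor f = -0.071·(5.8) = -0.4118
  SO₂ term: 0.0129·57.0^0.44·exp(0.046·78-0.4118) = 1.831
  Cl⁻ term: 0.0175·675.7^0.57·exp(0.008·78+0.085·15.8) = 5.132
  r_corr = 1.831 + 5.132 = 6.962 μm/a
Power-law: D(19) = r_corr · 19^0.813
  D(19) = 6.962 × 19^0.813 = 6.962 × 10.96 = 76.27 μm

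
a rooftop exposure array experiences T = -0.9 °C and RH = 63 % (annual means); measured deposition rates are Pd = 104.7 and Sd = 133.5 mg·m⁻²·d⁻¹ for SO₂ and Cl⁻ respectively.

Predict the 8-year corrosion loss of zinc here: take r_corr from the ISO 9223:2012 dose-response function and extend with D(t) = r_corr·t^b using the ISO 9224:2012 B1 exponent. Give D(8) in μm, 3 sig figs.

D(8) = 8.86 μm

zinc: temperature factor f = +0.038·(-10.9) = -0.4142
  Pd branch = 0.0129·Pd^0.44·e^(0.046·RH+f) = 1.197 μm/a
  Cl⁻ term: 0.0175·133.5^0.57·exp(0.008·63+0.085·-0.9) = 0.4367
  r_corr = 1.197 + 0.4367 = 1.634 μm/a
ISO 9224: D(t) = r_corr · t^b with b = 0.813 (zinc, B1)
  D(8) = 1.634 × 8^0.813 = 1.634 × 5.423 = 8.859 μm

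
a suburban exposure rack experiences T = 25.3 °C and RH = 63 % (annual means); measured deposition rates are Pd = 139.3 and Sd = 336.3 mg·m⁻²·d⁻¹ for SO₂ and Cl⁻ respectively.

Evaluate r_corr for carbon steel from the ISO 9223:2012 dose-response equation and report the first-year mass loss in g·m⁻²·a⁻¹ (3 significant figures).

r_corr = 929 g·m⁻²·a⁻¹

carbon steel: T>10 °C ⇒ hinge -0.054·(25.3−10) = -0.8262
  sulphur-dioxide contribution → 35.58 μm/a
  chloride contribution → 82.71 μm/a
  total first-year rate 118.3 μm/a
Convert to mass loss: 118.3 μm/a × 7.85 g/cm³ = 928.6 g·m⁻²·a⁻¹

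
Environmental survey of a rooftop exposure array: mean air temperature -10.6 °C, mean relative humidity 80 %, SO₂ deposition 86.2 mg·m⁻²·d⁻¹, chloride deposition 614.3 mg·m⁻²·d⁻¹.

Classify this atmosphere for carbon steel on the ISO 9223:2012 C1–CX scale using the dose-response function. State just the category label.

carbon steel: T≤10 °C ⇒ hinge +0.150·(-10.6−10) = -3.0900
  Pd branch = 1.77·Pd^0.52·e^(0.02·RH+f) = 4.049 μm/a
  Cl⁻ term: 0.102·614.3^0.62·exp(0.033·80+0.04·-10.6) = 50.09
  sum: 4.049 + 50.09 → r_corr = 54.14 μm/a
Category bounds: 50…80 μm/a bracket r_corr ⇒ C4

C4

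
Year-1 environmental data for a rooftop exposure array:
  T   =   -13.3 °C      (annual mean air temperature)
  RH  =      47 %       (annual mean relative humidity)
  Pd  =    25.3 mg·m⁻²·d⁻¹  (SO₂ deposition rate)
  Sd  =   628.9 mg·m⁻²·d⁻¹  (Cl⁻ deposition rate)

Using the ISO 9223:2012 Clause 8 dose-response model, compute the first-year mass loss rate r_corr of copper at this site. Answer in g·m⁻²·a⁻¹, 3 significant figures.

copper: temperature factor f = +0.126·(-23.3) = -2.9358
  sulphur-dioxide contribution → 0.01043 μm/a
  chloride contribution → 0.1652 μm/a
  ⇒ r_corr(copper) = 0.1757 μm/a
Convert to mass loss: 0.1757 μm/a × 8.96 g/cm³ = 1.574 g·m⁻²·a⁻¹

r_corr = 1.57 g·m⁻²·a⁻¹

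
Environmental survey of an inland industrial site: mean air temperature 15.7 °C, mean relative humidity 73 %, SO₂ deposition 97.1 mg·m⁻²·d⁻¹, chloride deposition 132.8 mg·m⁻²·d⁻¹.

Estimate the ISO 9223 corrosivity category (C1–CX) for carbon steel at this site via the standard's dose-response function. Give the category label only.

C5

carbon steel: temperature factor f = -0.054·(5.7) = -0.3078
  SO₂ term: 1.77·97.1^0.52·exp(0.02·73-0.3078) = 60.5
  Cl⁻ term: 0.102·132.8^0.62·exp(0.033·73+0.04·15.7) = 44.05
  r_corr = 60.5 + 44.05 = 104.5 μm/a
Category bounds: 80…200 μm/a bracket r_corr ⇒ C5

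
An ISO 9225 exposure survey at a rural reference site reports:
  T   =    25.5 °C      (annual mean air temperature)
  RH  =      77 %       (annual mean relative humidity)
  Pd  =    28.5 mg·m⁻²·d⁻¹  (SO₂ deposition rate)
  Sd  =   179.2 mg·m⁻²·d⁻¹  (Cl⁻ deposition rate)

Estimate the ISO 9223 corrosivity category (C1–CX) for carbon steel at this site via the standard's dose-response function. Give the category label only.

carbon steel: T>10 °C ⇒ hinge -0.054·(25.5−10) = -0.8370
  SO₂ term: 1.77·28.5^0.52·exp(0.02·77-0.8370) = 20.41
  Cl⁻ term: 0.102·179.2^0.62·exp(0.033·77+0.04·25.5) = 89.58
  sum: 20.41 + 89.58 → r_corr = 110 μm/a
ISO 9223 Table 2 (carbon steel): 80 < 110 ≤ 200 μm/a ⇒ C5

C5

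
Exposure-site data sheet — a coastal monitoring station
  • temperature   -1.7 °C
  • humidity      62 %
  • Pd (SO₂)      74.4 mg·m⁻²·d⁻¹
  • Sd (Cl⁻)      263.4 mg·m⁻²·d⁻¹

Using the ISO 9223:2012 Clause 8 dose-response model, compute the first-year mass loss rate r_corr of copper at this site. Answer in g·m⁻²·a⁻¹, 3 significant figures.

copper: temperature factor f = +0.126·(-11.7) = -1.4742
  Pd branch = 0.0053·Pd^0.26·e^(0.059·RH+f) = 0.1443 μm/a
  Sd branch = 0.01025·Sd^0.27·e^(0.036·RH+0.049·T) = 0.3958 μm/a
  r_corr = 0.1443 + 0.3958 = 0.5401 μm/a
Convert to mass loss: 0.5401 μm/a × 8.96 g/cm³ = 4.839 g·m⁻²·a⁻¹

r_corr = 4.84 g·m⁻²·a⁻¹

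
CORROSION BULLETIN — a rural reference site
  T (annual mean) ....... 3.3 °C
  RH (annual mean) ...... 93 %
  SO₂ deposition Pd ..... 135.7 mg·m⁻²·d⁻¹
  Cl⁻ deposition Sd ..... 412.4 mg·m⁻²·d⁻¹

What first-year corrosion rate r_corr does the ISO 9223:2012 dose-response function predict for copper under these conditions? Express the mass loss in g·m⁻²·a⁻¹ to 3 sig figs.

r_corr = 33.3 g·m⁻²·a⁻¹

copper: f(T) = +0.126·(T−10) [T≤10 °C] = -0.8442
  SO₂ term: 0.0053·135.7^0.26·exp(0.059·93-0.8442) = 1.973
  Sd branch = 0.01025·Sd^0.27·e^(0.036·RH+0.049·T) = 1.742 μm/a
  r_corr = 1.973 + 1.742 = 3.715 μm/a
Convert to mass loss: 3.715 μm/a × 8.96 g/cm³ = 33.29 g·m⁻²·a⁻¹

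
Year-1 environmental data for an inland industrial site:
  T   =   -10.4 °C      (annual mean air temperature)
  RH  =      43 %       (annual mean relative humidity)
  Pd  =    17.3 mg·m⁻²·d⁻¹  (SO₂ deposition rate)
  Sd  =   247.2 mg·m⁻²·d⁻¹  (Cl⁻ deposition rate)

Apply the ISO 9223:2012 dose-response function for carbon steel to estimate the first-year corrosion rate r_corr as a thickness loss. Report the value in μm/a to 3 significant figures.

carbon steel: f(T) = +0.150·(T−10) [T≤10 °C] = -3.0600
  SO₂ term: 1.77·17.3^0.52·exp(0.02·43-3.0600) = 0.8636
  Cl⁻ term: 0.102·247.2^0.62·exp(0.033·43+0.04·-10.4) = 8.47
  r_corr = 0.8636 + 8.47 = 9.334 μm/a

r_corr = 9.33 μm/a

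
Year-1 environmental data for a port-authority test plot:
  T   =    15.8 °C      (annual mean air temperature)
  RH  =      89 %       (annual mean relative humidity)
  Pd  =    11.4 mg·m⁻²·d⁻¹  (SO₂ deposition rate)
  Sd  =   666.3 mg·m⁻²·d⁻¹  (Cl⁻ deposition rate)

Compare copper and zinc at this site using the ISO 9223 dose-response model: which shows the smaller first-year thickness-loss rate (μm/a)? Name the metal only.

copper

copper: temperature factor f = -0.080·(5.8) = -0.4640
  sulphur-dioxide contribution → 1.197 μm/a
  chloride contribution → 3.168 μm/a
  total first-year rate 4.365 μm/a
zinc: T>10 °C ⇒ hinge -0.071·(15.8−10) = -0.4118
  sulphur-dioxide contribution → 1.496 μm/a
  chloride contribution → 5.559 μm/a
  total first-year rate 7.055 μm/a
Ordering by μm/a: zinc (7.05) > copper (4.37)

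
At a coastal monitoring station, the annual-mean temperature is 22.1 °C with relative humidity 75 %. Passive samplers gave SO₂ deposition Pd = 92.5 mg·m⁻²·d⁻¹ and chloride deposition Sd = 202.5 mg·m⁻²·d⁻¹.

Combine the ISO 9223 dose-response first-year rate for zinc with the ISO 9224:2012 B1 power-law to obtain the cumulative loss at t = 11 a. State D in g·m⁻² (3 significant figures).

D(11) = 279 g·m⁻²

zinc: T>10 °C ⇒ hinge -0.071·(22.1−10) = -0.8591
  Pd branch = 0.0129·Pd^0.44·e^(0.046·RH+f) = 1.262 μm/a
  Sd branch = 0.0175·Sd^0.57·e^(0.008·RH+0.085·T) = 4.306 μm/a
  sum: 1.262 + 4.306 → r_corr = 5.568 μm/a
Long-term exponent b (ISO 9224 Table 2, B1) = 0.813
  D(11) = 5.568 × 11^0.813 = 5.568 × 7.025 = 39.11 μm
  Mass loss = 39.11 μm × 7.14 g/cm³ = 279.3 g·m⁻²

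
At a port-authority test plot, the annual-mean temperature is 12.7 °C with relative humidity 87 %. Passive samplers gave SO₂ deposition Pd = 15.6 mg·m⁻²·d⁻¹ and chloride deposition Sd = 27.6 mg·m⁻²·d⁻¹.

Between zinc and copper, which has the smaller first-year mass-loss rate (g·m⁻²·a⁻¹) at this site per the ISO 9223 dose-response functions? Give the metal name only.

zinc

zinc: f(T) = -0.071·(T−10) [T>10 °C] = -0.1917
  Pd branch = 0.0129·Pd^0.44·e^(0.046·RH+f) = 1.951 μm/a
  Cl⁻ term: 0.0175·27.6^0.57·exp(0.008·87+0.085·12.7) = 0.6846
  r_corr = 1.951 + 0.6846 = 2.636 μm/a
  mass loss = 2.636 μm/a × 7.14 g/cm³ = 18.82 g·m⁻²·a⁻¹
copper: f(T) = -0.080·(T−10) [T>10 °C] = -0.2160
  Pd branch = 0.0053·Pd^0.26·e^(0.059·RH+f) = 1.479 μm/a
  Sd branch = 0.01025·Sd^0.27·e^(0.036·RH+0.049·T) = 1.072 μm/a
  r_corr = 1.479 + 1.072 = 2.551 μm/a
  mass loss = 2.551 μm/a × 8.96 g/cm³ = 22.86 g·m⁻²·a⁻¹
Ordering by g·m⁻²·a⁻¹: copper (22.9) > zinc (18.8)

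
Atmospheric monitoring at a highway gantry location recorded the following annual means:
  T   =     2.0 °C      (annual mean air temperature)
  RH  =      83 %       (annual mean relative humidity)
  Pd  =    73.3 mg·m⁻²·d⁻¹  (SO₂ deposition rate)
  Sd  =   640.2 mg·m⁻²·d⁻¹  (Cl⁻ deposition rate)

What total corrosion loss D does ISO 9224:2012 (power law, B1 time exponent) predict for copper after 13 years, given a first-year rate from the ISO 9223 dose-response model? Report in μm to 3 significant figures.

copper: temperature factor f = +0.126·(-8.0) = -1.0080
  Pd branch = 0.0053·Pd^0.26·e^(0.059·RH+f) = 0.791 μm/a
  Sd branch = 0.01025·Sd^0.27·e^(0.036·RH+0.049·T) = 1.284 μm/a
  r_corr = 0.791 + 1.284 = 2.075 μm/a
Power-law: D(13) = r_corr · 13^0.667
  D(13) = 2.075 × 13^0.667 = 2.075 × 5.534 = 11.48 μm

D(13) = 11.5 μm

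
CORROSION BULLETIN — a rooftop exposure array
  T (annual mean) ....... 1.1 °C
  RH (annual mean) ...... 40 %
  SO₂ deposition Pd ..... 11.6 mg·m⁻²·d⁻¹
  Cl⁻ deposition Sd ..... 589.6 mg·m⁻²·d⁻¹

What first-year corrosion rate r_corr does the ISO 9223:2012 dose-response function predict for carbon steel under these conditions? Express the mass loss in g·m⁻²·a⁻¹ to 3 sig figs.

r_corr = 193 g·m⁻²·a⁻¹

carbon steel: T≤10 °C ⇒ hinge +0.150·(1.1−10) = -1.3350
  Pd branch = 1.77·Pd^0.52·e^(0.02·RH+f) = 3.708 μm/a
  Sd branch = 0.102·Sd^0.62·e^(0.033·RH+0.04·T) = 20.83 μm/a
  sum: 3.708 + 20.83 → r_corr = 24.54 μm/a
Convert to mass loss: 24.54 μm/a × 7.85 g/cm³ = 192.6 g·m⁻²·a⁻¹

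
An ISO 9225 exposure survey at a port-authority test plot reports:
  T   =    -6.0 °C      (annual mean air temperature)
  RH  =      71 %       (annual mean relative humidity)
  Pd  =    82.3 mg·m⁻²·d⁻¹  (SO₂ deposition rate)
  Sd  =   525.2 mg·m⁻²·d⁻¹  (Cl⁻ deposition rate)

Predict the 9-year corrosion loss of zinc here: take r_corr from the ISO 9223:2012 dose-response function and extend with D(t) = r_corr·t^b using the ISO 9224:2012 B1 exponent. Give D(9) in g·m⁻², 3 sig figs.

D(9) = 82.7 g·m⁻²

zinc: T≤10 °C ⇒ hinge +0.038·(-6.0−10) = -0.6080
  SO₂ term: 0.0129·82.3^0.44·exp(0.046·71-0.6080) = 1.282
  Sd branch = 0.0175·Sd^0.57·e^(0.008·RH+0.085·T) = 0.6589 μm/a
  r_corr = 1.282 + 0.6589 = 1.94 μm/a
Long-term exponent b (ISO 9224 Table 2, B1) = 0.813
  D(9) = 1.94 × 9^0.813 = 1.94 × 5.968 = 11.58 μm
  Mass loss = 11.58 μm × 7.14 g/cm³ = 82.68 g·m⁻²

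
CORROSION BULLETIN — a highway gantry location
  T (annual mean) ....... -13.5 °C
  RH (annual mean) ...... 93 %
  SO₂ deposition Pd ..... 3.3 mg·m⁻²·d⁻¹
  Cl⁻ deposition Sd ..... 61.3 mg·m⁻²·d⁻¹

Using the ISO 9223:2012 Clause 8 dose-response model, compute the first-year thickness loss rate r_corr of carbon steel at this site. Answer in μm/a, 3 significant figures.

carbon steel: temperature factor f = +0.150·(-23.5) = -3.5250
  SO₂ term: 1.77·3.3^0.52·exp(0.02·93-3.5250) = 0.623
  Cl⁻ term: 0.102·61.3^0.62·exp(0.033·93+0.04·-13.5) = 16.41
  r_corr = 0.623 + 16.41 = 17.03 μm/a

r_corr = 17.0 μm/a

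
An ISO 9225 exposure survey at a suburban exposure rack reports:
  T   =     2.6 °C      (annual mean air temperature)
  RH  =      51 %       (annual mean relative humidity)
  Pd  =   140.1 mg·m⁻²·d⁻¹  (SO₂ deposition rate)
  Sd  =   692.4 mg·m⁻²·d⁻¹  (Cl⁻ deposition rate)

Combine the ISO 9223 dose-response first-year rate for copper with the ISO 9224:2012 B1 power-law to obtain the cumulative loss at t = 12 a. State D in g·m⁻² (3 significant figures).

D(12) = 27.2 g·m⁻²

copper: T≤10 °C ⇒ hinge +0.126·(2.6−10) = -0.9324
  sulphur-dioxide contribution → 0.1528 μm/a
  chloride contribution → 0.4269 μm/a
  total first-year rate 0.5797 μm/a
Power-law: D(12) = r_corr · 12^0.667
  D(12) = 0.5797 × 12^0.667 = 0.5797 × 5.246 = 3.041 μm
  Mass loss = 3.041 μm × 8.96 g/cm³ = 27.25 g·m⁻²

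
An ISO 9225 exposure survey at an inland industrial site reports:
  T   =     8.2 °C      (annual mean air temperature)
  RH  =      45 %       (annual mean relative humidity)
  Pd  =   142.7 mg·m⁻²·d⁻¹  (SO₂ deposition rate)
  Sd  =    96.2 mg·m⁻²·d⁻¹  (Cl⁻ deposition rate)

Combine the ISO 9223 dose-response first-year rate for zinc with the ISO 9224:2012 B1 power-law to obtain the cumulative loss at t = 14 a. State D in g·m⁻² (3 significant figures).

zinc: temperature factor f = +0.038·(-1.8) = -0.0684
  Pd branch = 0.0129·Pd^0.44·e^(0.046·RH+f) = 0.8469 μm/a
  Sd branch = 0.0175·Sd^0.57·e^(0.008·RH+0.085·T) = 0.68 μm/a
  sum: 0.8469 + 0.68 → r_corr = 1.527 μm/a
Power-law: D(14) = r_corr · 14^0.813
  D(14) = 1.527 × 14^0.813 = 1.527 × 8.547 = 13.05 μm
  Mass loss = 13.05 μm × 7.14 g/cm³ = 93.17 g·m⁻²

D(14) = 93.2 g·m⁻²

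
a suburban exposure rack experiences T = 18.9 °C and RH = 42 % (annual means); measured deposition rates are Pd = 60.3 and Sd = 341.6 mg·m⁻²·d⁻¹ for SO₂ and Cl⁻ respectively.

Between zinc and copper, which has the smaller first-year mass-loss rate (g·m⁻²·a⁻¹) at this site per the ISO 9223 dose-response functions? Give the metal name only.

zinc: f(T) = -0.071·(T−10) [T>10 °C] = -0.6319
  sulphur-dioxide contribution → 0.2874 μm/a
  chloride contribution → 3.394 μm/a
  ⇒ r_corr(zinc) = 3.682 μm/a
  mass loss = 3.682 μm/a × 7.14 g/cm³ = 26.29 g·m⁻²·a⁻¹
copper: T>10 °C ⇒ hinge -0.080·(18.9−10) = -0.7120
  sulphur-dioxide contribution → 0.08998 μm/a
  chloride contribution → 0.5671 μm/a
  ⇒ r_corr(copper) = 0.657 μm/a
  mass loss = 0.657 μm/a × 8.96 g/cm³ = 5.887 g·m⁻²·a⁻¹
Ordering by g·m⁻²·a⁻¹: zinc (26.3) > copper (5.89)

copper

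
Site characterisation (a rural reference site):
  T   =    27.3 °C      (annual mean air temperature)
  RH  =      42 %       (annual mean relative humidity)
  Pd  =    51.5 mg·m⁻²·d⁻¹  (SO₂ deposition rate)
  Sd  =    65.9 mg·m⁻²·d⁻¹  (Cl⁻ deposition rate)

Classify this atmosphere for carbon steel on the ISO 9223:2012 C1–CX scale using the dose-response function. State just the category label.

carbon steel: T>10 °C ⇒ hinge -0.054·(27.3−10) = -0.9342
  sulphur-dioxide contribution → 12.51 μm/a
  chloride contribution → 16.31 μm/a
  total first-year rate 28.82 μm/a
ISO 9223 Table 2 (carbon steel): 25 < 28.8 ≤ 50 μm/a ⇒ C3

C3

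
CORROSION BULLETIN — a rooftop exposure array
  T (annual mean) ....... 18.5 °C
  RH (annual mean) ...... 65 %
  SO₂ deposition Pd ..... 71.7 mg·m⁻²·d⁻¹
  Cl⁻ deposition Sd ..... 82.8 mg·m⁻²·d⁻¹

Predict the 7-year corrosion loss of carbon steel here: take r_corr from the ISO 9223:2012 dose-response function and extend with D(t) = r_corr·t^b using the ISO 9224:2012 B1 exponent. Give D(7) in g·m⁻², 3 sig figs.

carbon steel: f(T) = -0.054·(T−10) [T>10 °C] = -0.4590
  Pd branch = 1.77·Pd^0.52·e^(0.02·RH+f) = 37.85 μm/a
  Sd branch = 0.102·Sd^0.62·e^(0.033·RH+0.04·T) = 28.23 μm/a
  r_corr = 37.85 + 28.23 = 66.08 μm/a
Long-term exponent b (ISO 9224 Table 2, B1) = 0.523
  D(7) = 66.08 × 7^0.523 = 66.08 × 2.767 = 182.8 μm
  Mass loss = 182.8 μm × 7.85 g/cm³ = 1435 g·m⁻²

D(7) = 1.44e+03 g·m⁻²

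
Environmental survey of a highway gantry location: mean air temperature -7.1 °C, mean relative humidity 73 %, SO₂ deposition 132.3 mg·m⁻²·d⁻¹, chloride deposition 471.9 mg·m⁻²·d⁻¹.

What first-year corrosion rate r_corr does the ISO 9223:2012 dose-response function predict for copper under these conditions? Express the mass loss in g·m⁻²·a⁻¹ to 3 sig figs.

r_corr = 6.19 g·m⁻²·a⁻¹

copper: T≤10 °C ⇒ hinge +0.126·(-7.1−10) = -2.1546
  SO₂ term: 0.0053·132.3^0.26·exp(0.059·73-2.1546) = 0.1624
  Cl⁻ term: 0.01025·471.9^0.27·exp(0.036·73+0.049·-7.1) = 0.5283
  r_corr = 0.1624 + 0.5283 = 0.6907 μm/a
Convert to mass loss: 0.6907 μm/a × 8.96 g/cm³ = 6.189 g·m⁻²·a⁻¹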